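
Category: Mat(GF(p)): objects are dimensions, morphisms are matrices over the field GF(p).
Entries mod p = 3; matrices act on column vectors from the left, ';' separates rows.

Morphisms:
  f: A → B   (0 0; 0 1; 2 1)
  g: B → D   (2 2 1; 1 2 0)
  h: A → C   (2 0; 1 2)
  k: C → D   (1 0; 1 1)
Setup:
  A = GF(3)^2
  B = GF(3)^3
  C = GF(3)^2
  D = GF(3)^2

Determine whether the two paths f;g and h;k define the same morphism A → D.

Answer: COMMUTES

Derivation:
Path 1 = f;g:
  e0=(1,0) f→(0,0,2) g→(2,0)
  e1=(0,1) f→(0,1,1) g→(0,2)
  composite₁ = (2 0; 0 2)
Path 2 = h;k:
  e0=(1,0) h→(2,1) k→(2,0)
  e1=(0,1) h→(0,2) k→(0,2)
  composite₂ = (2 0; 0 2)
Equal? YES — commutes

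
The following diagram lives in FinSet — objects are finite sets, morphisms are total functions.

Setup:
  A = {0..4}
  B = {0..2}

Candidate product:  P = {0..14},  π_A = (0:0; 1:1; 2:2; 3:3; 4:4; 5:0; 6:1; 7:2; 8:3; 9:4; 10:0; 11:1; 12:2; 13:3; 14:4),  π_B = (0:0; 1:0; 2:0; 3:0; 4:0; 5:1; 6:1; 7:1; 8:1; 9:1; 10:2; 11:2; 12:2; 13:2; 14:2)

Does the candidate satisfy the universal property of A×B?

|A|·|B| = 5·3 = 15;  |P| = 15
Check the pairing map k ↦ (π_A(k), π_B(k)):
  0 : (0,0)
  1 : (1,0)
  2 : (2,0)
  3 : (3,0)
  4 : (4,0)
  5 : (0,1)
  6 : (1,1)
  7 : (2,1)
  8 : (3,1)
  9 : (4,1)
  10 : (0,2)
  11 : (1,2)
  12 : (2,2)
  13 : (3,2)
  14 : (4,2)
distinct pairs in image: 15 / 15 needed
  → bijection onto A×B; projections well-typed.

Answer: VALID PRODUCT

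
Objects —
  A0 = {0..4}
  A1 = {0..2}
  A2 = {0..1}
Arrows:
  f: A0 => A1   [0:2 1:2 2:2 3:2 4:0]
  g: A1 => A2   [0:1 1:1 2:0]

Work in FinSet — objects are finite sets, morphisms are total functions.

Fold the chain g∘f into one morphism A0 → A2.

  0 f=>2 g=>0
  1 f=>2 g=>0
  2 f=>2 g=>0
  3 f=>2 g=>0
  4 f=>0 g=>1
composite: [0:0 1:0 2:0 3:0 4:1]

Answer: [0:0 1:0 2:0 3:0 4:1]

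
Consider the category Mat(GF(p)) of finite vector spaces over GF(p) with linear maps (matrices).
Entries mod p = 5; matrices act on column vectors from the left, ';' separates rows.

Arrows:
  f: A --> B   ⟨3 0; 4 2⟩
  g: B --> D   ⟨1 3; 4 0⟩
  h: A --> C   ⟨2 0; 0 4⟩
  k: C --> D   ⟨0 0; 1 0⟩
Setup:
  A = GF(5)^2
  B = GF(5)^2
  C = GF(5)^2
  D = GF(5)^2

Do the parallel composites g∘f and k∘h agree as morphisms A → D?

Along f;g (path 1):
  e0=[1,0] f-->[3,4] g-->[0,2]
  e1=[0,1] f-->[0,2] g-->[1,0]
  ⟦path⟧₁ = ⟨0 1; 2 0⟩
Along h;k (path 2):
  e0=[1,0] h-->[2,0] k-->[0,2]
  e1=[0,1] h-->[0,4] k-->[0,0]
  ⟦path⟧₂ = ⟨0 0; 2 0⟩
Equal? distinct morphisms ✗

Answer: DOES NOT COMMUTE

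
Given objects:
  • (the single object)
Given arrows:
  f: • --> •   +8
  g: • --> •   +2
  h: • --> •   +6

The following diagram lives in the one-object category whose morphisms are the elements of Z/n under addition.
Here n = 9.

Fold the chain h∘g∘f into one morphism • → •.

  0 +8≡8 +2≡1 +6≡7  (mod 9)
⟦path⟧: +7

Answer: +7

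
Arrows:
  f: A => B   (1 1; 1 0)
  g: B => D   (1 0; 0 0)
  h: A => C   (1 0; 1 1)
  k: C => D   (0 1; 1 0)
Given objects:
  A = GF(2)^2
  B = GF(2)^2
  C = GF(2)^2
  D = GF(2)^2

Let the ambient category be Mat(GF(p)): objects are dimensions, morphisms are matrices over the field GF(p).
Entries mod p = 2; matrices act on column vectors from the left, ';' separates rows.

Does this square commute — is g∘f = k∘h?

Along f;g (path 1):
  e0=[1,0] f=>[1,1] g=>[1,0]
  e1=[0,1] f=>[1,0] g=>[1,0]
  composite₁ = (1 1; 0 0)
Along h;k (path 2):
  e0=[1,0] h=>[1,1] k=>[1,1]
  e1=[0,1] h=>[0,1] k=>[1,0]
  composite₂ = (1 1; 1 0)
Equal? distinct morphisms ✗

Answer: DOES NOT COMMUTE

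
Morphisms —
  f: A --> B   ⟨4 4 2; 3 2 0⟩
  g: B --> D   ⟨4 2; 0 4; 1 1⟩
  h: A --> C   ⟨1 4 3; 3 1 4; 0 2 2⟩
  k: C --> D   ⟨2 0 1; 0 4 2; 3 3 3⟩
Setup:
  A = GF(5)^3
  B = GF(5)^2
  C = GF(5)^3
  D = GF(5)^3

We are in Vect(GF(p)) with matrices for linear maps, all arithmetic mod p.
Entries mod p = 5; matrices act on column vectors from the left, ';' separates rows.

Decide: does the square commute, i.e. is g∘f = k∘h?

Answer: COMMUTES

Trace:
Along f;g (path 1):
  e0=(1,0,0) f-->(4,3) g-->(2,2,2)
  e1=(0,1,0) f-->(4,2) g-->(0,3,1)
  e2=(0,0,1) f-->(2,0) g-->(3,0,2)
  ⟦path⟧₁ = ⟨2 0 3; 2 3 0; 2 1 2⟩
Along h;k (path 2):
  e0=(1,0,0) h-->(1,3,0) k-->(2,2,2)
  e1=(0,1,0) h-->(4,1,2) k-->(0,3,1)
  e2=(0,0,1) h-->(3,4,2) k-->(3,0,2)
  ⟦path⟧₂ = ⟨2 0 3; 2 3 0; 2 1 2⟩
Equal? YES — commutes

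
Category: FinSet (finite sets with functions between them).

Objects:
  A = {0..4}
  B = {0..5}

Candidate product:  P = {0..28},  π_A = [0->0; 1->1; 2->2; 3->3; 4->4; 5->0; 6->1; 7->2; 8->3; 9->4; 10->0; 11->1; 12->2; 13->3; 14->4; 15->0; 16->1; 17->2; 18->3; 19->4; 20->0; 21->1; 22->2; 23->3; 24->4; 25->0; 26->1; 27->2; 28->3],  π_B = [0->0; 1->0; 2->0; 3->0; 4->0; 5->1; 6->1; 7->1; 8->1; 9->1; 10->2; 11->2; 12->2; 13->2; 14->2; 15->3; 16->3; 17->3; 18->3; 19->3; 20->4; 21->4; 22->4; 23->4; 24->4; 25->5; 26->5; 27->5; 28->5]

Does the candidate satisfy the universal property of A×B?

Answer: NOT A VALID PRODUCT — |P|=29 ≠ |A|·|B|=30

Derivation:
|A|·|B| = 5·6 = 30;  |P| = 29
  → cardinalities differ; no bijection possible.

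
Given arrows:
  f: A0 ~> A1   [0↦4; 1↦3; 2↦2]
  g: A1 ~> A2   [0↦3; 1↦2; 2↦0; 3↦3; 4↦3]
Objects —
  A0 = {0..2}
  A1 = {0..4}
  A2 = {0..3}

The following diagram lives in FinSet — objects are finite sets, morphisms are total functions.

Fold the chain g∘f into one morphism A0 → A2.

Answer: [0↦3; 1↦3; 2↦0]

Derivation:
  0 f~>4 g~>3
  1 f~>3 g~>3
  2 f~>2 g~>0
composite: [0↦3; 1↦3; 2↦0]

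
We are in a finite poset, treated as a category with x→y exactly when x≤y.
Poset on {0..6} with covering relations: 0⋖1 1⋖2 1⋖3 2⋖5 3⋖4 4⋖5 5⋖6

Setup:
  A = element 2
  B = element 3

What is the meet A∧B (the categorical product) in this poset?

Common predecessors of 2,3: {0,1}
  0 <= 1
  1 <= 1
glb = 1

Answer: A∧B = 1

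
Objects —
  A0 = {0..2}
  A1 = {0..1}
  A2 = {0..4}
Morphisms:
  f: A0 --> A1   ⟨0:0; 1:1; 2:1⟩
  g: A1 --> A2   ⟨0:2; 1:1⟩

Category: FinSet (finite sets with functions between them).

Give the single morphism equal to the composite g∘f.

  0 f-->0 g-->2
  1 f-->1 g-->1
  2 f-->1 g-->1
result: ⟨0:2; 1:1; 2:1⟩

Answer: ⟨0:2; 1:1; 2:1⟩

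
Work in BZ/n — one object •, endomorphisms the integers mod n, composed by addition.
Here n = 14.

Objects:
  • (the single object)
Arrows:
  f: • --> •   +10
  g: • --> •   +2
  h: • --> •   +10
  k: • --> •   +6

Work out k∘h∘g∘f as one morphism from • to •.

Answer: +0

Trace:
  0 +10≡10 +2≡12 +10≡8 +6≡0  (mod 14)
result: +0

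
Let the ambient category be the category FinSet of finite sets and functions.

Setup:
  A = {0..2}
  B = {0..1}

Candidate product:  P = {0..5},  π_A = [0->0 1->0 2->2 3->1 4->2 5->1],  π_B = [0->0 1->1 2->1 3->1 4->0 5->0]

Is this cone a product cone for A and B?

|A|·|B| = 3·2 = 6;  |P| = 6
Check the pairing map k ↦ (π_A(k), π_B(k)):
  0 -> (0,0)
  1 -> (0,1)
  2 -> (2,1)
  3 -> (1,1)
  4 -> (2,0)
  5 -> (1,0)
distinct pairs in image: 6 / 6 needed
  → bijection onto A×B; projections well-typed.

Answer: VALID PRODUCT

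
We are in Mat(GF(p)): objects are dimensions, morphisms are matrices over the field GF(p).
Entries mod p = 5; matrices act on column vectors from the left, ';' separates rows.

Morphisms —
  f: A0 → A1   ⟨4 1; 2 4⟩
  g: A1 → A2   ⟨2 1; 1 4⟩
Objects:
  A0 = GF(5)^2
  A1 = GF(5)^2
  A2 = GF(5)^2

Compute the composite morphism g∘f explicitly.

Answer: ⟨0 1; 2 2⟩

Derivation:
  e0=[1,0] f→[4,2] g→[0,2]
  e1=[0,1] f→[1,4] g→[1,2]
⟦path⟧: ⟨0 1; 2 2⟩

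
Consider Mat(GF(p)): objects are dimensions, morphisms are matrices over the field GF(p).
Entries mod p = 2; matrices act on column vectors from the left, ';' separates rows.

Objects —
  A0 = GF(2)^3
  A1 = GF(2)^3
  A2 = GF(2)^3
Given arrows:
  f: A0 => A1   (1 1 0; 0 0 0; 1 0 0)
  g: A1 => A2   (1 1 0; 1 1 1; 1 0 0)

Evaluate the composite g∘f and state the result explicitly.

  e0=[1,0,0] f=>[1,0,1] g=>[1,0,1]
  e1=[0,1,0] f=>[1,0,0] g=>[1,1,1]
  e2=[0,0,1] f=>[0,0,0] g=>[0,0,0]
result: (1 1 0; 0 1 0; 1 1 0)

Answer: (1 1 0; 0 1 0; 1 1 0)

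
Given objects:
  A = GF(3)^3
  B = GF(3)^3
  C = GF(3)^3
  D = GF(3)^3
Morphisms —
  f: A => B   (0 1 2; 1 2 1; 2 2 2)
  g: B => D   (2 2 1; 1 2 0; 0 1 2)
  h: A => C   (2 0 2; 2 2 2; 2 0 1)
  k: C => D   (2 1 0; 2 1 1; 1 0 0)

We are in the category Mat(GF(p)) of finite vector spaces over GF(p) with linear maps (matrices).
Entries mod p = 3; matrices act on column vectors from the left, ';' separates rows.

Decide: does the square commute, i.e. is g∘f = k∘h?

Along f;g (path 1):
  e0=[1,0,0] f=>[0,1,2] g=>[1,2,2]
  e1=[0,1,0] f=>[1,2,2] g=>[2,2,0]
  e2=[0,0,1] f=>[2,1,2] g=>[2,1,2]
  result₁ = (1 2 2; 2 2 1; 2 0 2)
Along h;k (path 2):
  e0=[1,0,0] h=>[2,2,2] k=>[0,2,2]
  e1=[0,1,0] h=>[0,2,0] k=>[2,2,0]
  e2=[0,0,1] h=>[2,2,1] k=>[0,1,2]
  result₂ = (0 2 0; 2 2 1; 2 0 2)
Equal? distinct morphisms ✗

Answer: DOES NOT COMMUTE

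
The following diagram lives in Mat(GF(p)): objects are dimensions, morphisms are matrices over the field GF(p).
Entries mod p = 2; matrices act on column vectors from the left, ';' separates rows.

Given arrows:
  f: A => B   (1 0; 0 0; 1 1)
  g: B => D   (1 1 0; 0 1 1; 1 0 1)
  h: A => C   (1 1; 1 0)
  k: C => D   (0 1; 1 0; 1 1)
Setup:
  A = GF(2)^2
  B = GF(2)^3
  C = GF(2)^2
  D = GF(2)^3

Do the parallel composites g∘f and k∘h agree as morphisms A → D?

Answer: COMMUTES

Trace:
Path 1 = f;g:
  e0=[1,0] f=>[1,0,1] g=>[1,1,0]
  e1=[0,1] f=>[0,0,1] g=>[0,1,1]
  composite₁ = (1 0; 1 1; 0 1)
Path 2 = h;k:
  e0=[1,0] h=>[1,1] k=>[1,1,0]
  e1=[0,1] h=>[1,0] k=>[0,1,1]
  composite₂ = (1 0; 1 1; 0 1)
Equal? YES — commutes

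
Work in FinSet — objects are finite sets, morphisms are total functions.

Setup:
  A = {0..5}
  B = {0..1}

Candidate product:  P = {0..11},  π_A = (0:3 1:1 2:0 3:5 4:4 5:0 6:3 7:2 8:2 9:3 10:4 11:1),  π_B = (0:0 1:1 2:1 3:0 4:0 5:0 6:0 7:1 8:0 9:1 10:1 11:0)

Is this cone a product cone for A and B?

|A|·|B| = 6·2 = 12;  |P| = 12
Check the pairing map k ↦ (π_A(k), π_B(k)):
  0 : (3,0)
  1 : (1,1)
  2 : (0,1)
  3 : (5,0)
  4 : (4,0)
  5 : (0,0)
  6 : (3,0)  ✗ repeats pair of k=0
  7 : (2,1)
  8 : (2,0)
  9 : (3,1)
  10 : (4,1)
  11 : (1,0)
distinct pairs in image: 11 / 12 needed
  → (3,0) hit at k=0 and k=6

Answer: NOT A VALID PRODUCT — duplicate pair at indices 6,0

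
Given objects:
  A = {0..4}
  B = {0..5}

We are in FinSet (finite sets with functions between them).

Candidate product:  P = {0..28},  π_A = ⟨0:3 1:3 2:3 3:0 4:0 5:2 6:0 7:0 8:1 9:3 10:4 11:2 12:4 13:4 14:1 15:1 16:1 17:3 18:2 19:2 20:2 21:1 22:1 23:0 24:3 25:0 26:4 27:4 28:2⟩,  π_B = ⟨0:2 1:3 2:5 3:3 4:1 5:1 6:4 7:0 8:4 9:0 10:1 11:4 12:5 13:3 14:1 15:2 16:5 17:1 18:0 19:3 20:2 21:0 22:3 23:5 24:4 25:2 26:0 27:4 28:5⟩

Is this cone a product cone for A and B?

|A|·|B| = 5·6 = 30;  |P| = 29
  → cardinalities differ; no bijection possible.

Answer: NOT A VALID PRODUCT — |P|=29 ≠ |A|·|B|=30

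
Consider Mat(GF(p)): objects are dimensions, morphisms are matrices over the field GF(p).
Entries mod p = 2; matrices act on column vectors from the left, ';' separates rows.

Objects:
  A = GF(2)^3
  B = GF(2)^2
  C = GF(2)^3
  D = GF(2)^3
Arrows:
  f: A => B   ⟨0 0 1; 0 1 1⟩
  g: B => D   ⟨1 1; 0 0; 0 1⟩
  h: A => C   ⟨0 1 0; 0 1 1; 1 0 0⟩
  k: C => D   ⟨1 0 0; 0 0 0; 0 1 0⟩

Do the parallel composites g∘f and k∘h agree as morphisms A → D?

Along f;g (path 1):
  e0=(1,0,0) f=>(0,0) g=>(0,0,0)
  e1=(0,1,0) f=>(0,1) g=>(1,0,1)
  e2=(0,0,1) f=>(1,1) g=>(0,0,1)
  composite₁ = ⟨0 1 0; 0 0 0; 0 1 1⟩
Along h;k (path 2):
  e0=(1,0,0) h=>(0,0,1) k=>(0,0,0)
  e1=(0,1,0) h=>(1,1,0) k=>(1,0,1)
  e2=(0,0,1) h=>(0,1,0) k=>(0,0,1)
  composite₂ = ⟨0 1 0; 0 0 0; 0 1 1⟩
Equal? YES — commutes

Answer: COMMUTES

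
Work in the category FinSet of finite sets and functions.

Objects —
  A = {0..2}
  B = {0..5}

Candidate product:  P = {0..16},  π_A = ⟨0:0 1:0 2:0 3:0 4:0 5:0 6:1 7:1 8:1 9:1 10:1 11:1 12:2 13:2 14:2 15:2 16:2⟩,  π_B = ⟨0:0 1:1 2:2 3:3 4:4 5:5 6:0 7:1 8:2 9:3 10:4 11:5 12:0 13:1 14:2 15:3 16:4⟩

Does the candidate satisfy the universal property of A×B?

Answer: NOT A VALID PRODUCT — |P|=17 ≠ |A|·|B|=18

Work:
|A|·|B| = 3·6 = 18;  |P| = 17
  → cardinalities differ; no bijection possible.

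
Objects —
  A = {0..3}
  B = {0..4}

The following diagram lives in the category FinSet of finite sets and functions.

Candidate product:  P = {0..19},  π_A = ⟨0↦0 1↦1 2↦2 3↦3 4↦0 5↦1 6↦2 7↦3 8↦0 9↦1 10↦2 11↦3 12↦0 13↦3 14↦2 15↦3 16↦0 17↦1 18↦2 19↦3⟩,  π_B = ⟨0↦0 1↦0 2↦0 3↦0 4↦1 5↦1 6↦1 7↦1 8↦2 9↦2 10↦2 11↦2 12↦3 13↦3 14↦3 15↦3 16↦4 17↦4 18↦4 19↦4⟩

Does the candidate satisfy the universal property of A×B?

|A|·|B| = 4·5 = 20;  |P| = 20
Check the pairing map k ↦ (π_A(k), π_B(k)):
  0 ↦ (0,0)
  1 ↦ (1,0)
  2 ↦ (2,0)
  3 ↦ (3,0)
  4 ↦ (0,1)
  5 ↦ (1,1)
  6 ↦ (2,1)
  7 ↦ (3,1)
  8 ↦ (0,2)
  9 ↦ (1,2)
  10 ↦ (2,2)
  11 ↦ (3,2)
  12 ↦ (0,3)
  13 ↦ (3,3)
  14 ↦ (2,3)
  15 ↦ (3,3)  ✗ repeats pair of k=13
  16 ↦ (0,4)
  17 ↦ (1,4)
  18 ↦ (2,4)
  19 ↦ (3,4)
distinct pairs in image: 19 / 20 needed
  → (3,3) hit at k=13 and k=15

Answer: NOT A VALID PRODUCT — duplicate pair at indices 15,13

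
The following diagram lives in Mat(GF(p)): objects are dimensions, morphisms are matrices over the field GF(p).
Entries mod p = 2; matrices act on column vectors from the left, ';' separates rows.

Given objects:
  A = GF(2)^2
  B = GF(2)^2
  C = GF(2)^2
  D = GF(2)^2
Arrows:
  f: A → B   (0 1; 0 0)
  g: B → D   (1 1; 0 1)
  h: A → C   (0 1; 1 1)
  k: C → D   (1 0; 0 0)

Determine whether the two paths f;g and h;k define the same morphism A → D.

Answer: COMMUTES

Trace:
Along f;g (path 1):
  e0=(1,0) f→(0,0) g→(0,0)
  e1=(0,1) f→(1,0) g→(1,0)
  ⟦path⟧₁ = (0 1; 0 0)
Along h;k (path 2):
  e0=(1,0) h→(0,1) k→(0,0)
  e1=(0,1) h→(1,1) k→(1,0)
  ⟦path⟧₂ = (0 1; 0 0)
Equal? equal; square commutes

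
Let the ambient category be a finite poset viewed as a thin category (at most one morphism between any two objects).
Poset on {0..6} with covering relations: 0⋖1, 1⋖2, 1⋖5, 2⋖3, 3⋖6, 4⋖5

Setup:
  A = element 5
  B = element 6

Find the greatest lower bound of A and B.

Answer: A∧B = 1

Work:
{x : x<=A ∧ x<=B} = {0,1}  (A=5, B=6)
  0 <= 1
  1 <= 1
glb = 1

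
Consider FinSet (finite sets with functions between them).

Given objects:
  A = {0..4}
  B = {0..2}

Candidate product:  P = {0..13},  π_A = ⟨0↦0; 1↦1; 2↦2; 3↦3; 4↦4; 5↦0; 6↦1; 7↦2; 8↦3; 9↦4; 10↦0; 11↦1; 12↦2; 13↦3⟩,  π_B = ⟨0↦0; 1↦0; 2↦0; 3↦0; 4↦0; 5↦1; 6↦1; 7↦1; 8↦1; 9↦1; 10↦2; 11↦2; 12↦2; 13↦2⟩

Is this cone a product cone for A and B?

|A|·|B| = 5·3 = 15;  |P| = 14
  → cardinalities differ; no bijection possible.

Answer: NOT A VALID PRODUCT — |P|=14 ≠ |A|·|B|=15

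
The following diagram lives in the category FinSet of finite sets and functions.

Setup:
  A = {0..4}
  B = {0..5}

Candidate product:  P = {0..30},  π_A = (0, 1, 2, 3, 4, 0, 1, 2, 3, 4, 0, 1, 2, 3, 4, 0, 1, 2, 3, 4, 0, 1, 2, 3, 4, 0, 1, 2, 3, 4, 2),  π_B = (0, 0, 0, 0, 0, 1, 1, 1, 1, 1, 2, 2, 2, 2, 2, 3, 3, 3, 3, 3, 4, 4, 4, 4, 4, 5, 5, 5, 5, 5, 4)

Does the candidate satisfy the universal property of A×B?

|A|·|B| = 5·6 = 30;  |P| = 31
  → cardinalities differ; no bijection possible.

Answer: NOT A VALID PRODUCT — |P|=31 ≠ |A|·|B|=30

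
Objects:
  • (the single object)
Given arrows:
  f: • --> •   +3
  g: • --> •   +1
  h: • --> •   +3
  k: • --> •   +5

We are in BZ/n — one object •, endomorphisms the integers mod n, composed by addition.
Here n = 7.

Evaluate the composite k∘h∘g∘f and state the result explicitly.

  0 +3≡3 +1≡4 +3≡0 +5≡5  (mod 7)
⟦path⟧: +5

Answer: +5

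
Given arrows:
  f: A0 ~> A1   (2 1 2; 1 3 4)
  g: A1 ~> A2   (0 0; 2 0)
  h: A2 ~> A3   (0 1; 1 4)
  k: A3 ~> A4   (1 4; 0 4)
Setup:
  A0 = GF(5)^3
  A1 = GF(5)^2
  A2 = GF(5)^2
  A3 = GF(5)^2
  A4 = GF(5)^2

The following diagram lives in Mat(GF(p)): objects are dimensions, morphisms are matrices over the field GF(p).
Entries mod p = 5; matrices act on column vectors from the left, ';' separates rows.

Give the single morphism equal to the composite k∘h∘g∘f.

Answer: (3 4 3; 4 2 4)

Trace:
  e0=[1,0,0] f~>[2,1] g~>[0,4] h~>[4,1] k~>[3,4]
  e1=[0,1,0] f~>[1,3] g~>[0,2] h~>[2,3] k~>[4,2]
  e2=[0,0,1] f~>[2,4] g~>[0,4] h~>[4,1] k~>[3,4]
composite: (3 4 3; 4 2 4)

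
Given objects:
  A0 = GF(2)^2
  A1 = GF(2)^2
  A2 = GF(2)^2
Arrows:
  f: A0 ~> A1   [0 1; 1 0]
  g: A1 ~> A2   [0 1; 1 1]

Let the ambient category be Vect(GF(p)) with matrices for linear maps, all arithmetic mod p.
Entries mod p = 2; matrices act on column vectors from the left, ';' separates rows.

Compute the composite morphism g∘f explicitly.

  e0=⟨1,0⟩ f~>⟨0,1⟩ g~>⟨1,1⟩
  e1=⟨0,1⟩ f~>⟨1,0⟩ g~>⟨0,1⟩
⟦path⟧: [1 0; 1 1]

Answer: [1 0; 1 1]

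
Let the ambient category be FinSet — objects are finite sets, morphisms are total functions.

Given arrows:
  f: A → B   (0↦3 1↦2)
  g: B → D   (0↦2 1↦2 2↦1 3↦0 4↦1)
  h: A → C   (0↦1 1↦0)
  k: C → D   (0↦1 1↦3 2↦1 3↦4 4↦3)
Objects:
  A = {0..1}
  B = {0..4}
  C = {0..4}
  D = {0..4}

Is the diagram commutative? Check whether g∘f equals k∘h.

Answer: DOES NOT COMMUTE

Trace:
Along f;g (path 1):
  0 f→3 g→0
  1 f→2 g→1
  result₁ = (0↦0 1↦1)
Along h;k (path 2):
  0 h→1 k→3
  1 h→0 k→1
  result₂ = (0↦3 1↦1)
Equal? distinct morphisms ✗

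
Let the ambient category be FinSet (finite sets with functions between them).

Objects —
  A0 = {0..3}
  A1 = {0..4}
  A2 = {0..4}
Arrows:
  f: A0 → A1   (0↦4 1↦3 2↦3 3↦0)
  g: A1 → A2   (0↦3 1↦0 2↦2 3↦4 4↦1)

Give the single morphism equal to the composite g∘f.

  0 f→4 g→1
  1 f→3 g→4
  2 f→3 g→4
  3 f→0 g→3
result: (0↦1 1↦4 2↦4 3↦3)

Answer: (0↦1 1↦4 2↦4 3↦3)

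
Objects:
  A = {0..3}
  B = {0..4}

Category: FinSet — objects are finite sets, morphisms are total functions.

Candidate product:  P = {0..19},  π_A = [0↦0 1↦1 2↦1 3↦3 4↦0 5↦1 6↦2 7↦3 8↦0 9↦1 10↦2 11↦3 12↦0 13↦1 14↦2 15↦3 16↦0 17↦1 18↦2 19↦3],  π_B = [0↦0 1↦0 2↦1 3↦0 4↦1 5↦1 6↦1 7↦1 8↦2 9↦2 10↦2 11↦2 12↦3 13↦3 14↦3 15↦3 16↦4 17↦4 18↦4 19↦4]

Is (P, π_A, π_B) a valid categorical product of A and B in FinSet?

|A|·|B| = 4·5 = 20;  |P| = 20
Check the pairing map k ↦ (π_A(k), π_B(k)):
  0 ↦ (0,0)
  1 ↦ (1,0)
  2 ↦ (1,1)
  3 ↦ (3,0)
  4 ↦ (0,1)
  5 ↦ (1,1)  ✗ repeats pair of k=2
  6 ↦ (2,1)
  7 ↦ (3,1)
  8 ↦ (0,2)
  9 ↦ (1,2)
  10 ↦ (2,2)
  11 ↦ (3,2)
  12 ↦ (0,3)
  13 ↦ (1,3)
  14 ↦ (2,3)
  15 ↦ (3,3)
  16 ↦ (0,4)
  17 ↦ (1,4)
  18 ↦ (2,4)
  19 ↦ (3,4)
distinct pairs in image: 19 / 20 needed
  → (1,1) hit at k=2 and k=5

Answer: NOT A VALID PRODUCT — duplicate pair at indices 5,2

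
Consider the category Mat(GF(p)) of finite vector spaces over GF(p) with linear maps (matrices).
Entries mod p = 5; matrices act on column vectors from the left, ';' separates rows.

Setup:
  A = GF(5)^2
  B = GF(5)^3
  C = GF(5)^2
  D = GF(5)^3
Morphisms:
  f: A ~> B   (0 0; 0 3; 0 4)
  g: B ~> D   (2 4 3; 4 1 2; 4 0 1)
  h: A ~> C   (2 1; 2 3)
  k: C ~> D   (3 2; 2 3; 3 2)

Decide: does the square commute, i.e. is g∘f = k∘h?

Path 1 = f;g:
  e0=[1,0] f~>[0,0,0] g~>[0,0,0]
  e1=[0,1] f~>[0,3,4] g~>[4,1,4]
  ⟦path⟧₁ = (0 4; 0 1; 0 4)
Path 2 = h;k:
  e0=[1,0] h~>[2,2] k~>[0,0,0]
  e1=[0,1] h~>[1,3] k~>[4,1,4]
  ⟦path⟧₂ = (0 4; 0 1; 0 4)
Equal? same morphism ✓

Answer: COMMUTES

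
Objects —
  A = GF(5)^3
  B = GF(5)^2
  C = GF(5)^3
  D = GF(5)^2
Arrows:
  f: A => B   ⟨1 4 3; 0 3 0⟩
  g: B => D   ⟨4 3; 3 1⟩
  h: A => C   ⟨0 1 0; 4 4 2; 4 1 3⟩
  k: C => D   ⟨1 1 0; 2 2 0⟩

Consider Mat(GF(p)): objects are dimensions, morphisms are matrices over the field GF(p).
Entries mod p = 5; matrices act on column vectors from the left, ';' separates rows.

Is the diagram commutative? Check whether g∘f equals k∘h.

Answer: COMMUTES

Trace:
1) trace f;g:
  e0=(1,0,0) f=>(1,0) g=>(4,3)
  e1=(0,1,0) f=>(4,3) g=>(0,0)
  e2=(0,0,1) f=>(3,0) g=>(2,4)
  result₁ = ⟨4 0 2; 3 0 4⟩
2) trace h;k:
  e0=(1,0,0) h=>(0,4,4) k=>(4,3)
  e1=(0,1,0) h=>(1,4,1) k=>(0,0)
  e2=(0,0,1) h=>(0,2,3) k=>(2,4)
  result₂ = ⟨4 0 2; 3 0 4⟩
Equal? same morphism ✓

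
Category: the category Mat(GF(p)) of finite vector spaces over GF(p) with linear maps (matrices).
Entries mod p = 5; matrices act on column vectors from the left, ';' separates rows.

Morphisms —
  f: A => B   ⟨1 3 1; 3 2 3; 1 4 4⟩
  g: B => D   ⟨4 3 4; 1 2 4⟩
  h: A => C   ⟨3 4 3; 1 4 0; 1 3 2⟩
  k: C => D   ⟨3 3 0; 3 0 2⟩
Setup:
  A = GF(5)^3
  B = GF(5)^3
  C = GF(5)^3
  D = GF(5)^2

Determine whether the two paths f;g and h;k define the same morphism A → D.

Answer: COMMUTES

Trace:
1) trace f;g:
  e0=⟨1,0,0⟩ f=>⟨1,3,1⟩ g=>⟨2,1⟩
  e1=⟨0,1,0⟩ f=>⟨3,2,4⟩ g=>⟨4,3⟩
  e2=⟨0,0,1⟩ f=>⟨1,3,4⟩ g=>⟨4,3⟩
  ⟦path⟧₁ = ⟨2 4 4; 1 3 3⟩
2) trace h;k:
  e0=⟨1,0,0⟩ h=>⟨3,1,1⟩ k=>⟨2,1⟩
  e1=⟨0,1,0⟩ h=>⟨4,4,3⟩ k=>⟨4,3⟩
  e2=⟨0,0,1⟩ h=>⟨3,0,2⟩ k=>⟨4,3⟩
  ⟦path⟧₂ = ⟨2 4 4; 1 3 3⟩
Equal? same morphism ✓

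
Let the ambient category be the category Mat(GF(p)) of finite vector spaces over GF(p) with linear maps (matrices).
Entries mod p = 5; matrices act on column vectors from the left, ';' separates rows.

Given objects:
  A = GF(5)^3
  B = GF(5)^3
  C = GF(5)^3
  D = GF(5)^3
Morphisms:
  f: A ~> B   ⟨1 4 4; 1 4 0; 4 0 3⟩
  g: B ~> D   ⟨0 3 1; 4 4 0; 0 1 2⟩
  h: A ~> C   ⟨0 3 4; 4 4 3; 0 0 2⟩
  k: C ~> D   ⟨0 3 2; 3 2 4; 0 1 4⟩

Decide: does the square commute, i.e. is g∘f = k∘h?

1) trace f;g:
  e0=(1,0,0) f~>(1,1,4) g~>(2,3,4)
  e1=(0,1,0) f~>(4,4,0) g~>(2,2,4)
  e2=(0,0,1) f~>(4,0,3) g~>(3,1,1)
  result₁ = ⟨2 2 3; 3 2 1; 4 4 1⟩
2) trace h;k:
  e0=(1,0,0) h~>(0,4,0) k~>(2,3,4)
  e1=(0,1,0) h~>(3,4,0) k~>(2,2,4)
  e2=(0,0,1) h~>(4,3,2) k~>(3,1,1)
  result₂ = ⟨2 2 3; 3 2 1; 4 4 1⟩
Equal? YES — commutes

Answer: COMMUTES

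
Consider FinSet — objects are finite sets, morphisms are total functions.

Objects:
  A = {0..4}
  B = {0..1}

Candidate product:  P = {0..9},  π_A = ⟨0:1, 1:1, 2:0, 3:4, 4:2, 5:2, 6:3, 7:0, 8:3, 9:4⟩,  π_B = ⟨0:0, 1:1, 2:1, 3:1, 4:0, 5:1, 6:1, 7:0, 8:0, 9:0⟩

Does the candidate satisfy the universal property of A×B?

Answer: VALID PRODUCT

Work:
|A|·|B| = 5·2 = 10;  |P| = 10
Check the pairing map k ↦ (π_A(k), π_B(k)):
  0 : (1,0)
  1 : (1,1)
  2 : (0,1)
  3 : (4,1)
  4 : (2,0)
  5 : (2,1)
  6 : (3,1)
  7 : (0,0)
  8 : (3,0)
  9 : (4,0)
distinct pairs in image: 10 / 10 needed
  → bijection onto A×B; projections well-typed.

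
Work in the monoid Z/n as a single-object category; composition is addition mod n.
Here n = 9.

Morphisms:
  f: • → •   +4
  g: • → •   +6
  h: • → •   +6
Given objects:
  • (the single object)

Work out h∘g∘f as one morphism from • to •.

Answer: +7

Work:
  0 +4≡4 +6≡1 +6≡7  (mod 9)
result: +7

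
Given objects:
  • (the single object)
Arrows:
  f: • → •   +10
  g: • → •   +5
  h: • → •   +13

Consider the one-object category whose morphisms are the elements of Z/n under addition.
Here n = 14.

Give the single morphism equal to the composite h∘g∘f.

  0 +10≡10 +5≡1 +13≡0  (mod 14)
⟦path⟧: +0

Answer: +0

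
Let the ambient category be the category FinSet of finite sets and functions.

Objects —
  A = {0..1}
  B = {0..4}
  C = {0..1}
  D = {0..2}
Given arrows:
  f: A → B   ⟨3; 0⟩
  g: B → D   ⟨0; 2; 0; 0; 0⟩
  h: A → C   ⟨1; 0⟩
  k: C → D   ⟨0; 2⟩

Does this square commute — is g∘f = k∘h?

Along f;g (path 1):
  0 f→3 g→0
  1 f→0 g→0
  result₁ = ⟨0; 0⟩
Along h;k (path 2):
  0 h→1 k→2
  1 h→0 k→0
  result₂ = ⟨2; 0⟩
Equal? NO — does not commute

Answer: DOES NOT COMMUTE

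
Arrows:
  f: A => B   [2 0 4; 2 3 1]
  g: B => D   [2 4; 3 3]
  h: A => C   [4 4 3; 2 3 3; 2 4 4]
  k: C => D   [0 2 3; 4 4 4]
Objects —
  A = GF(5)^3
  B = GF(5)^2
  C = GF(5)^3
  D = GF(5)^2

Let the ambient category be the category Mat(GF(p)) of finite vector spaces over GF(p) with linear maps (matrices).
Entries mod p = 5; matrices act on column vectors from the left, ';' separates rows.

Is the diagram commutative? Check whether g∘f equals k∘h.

1) trace f;g:
  e0=⟨1,0,0⟩ f=>⟨2,2⟩ g=>⟨2,2⟩
  e1=⟨0,1,0⟩ f=>⟨0,3⟩ g=>⟨2,4⟩
  e2=⟨0,0,1⟩ f=>⟨4,1⟩ g=>⟨2,0⟩
  result₁ = [2 2 2; 2 4 0]
2) trace h;k:
  e0=⟨1,0,0⟩ h=>⟨4,2,2⟩ k=>⟨0,2⟩
  e1=⟨0,1,0⟩ h=>⟨4,3,4⟩ k=>⟨3,4⟩
  e2=⟨0,0,1⟩ h=>⟨3,3,4⟩ k=>⟨3,0⟩
  result₂ = [0 3 3; 2 4 0]
Equal? differ; not commutative

Answer: DOES NOT COMMUTE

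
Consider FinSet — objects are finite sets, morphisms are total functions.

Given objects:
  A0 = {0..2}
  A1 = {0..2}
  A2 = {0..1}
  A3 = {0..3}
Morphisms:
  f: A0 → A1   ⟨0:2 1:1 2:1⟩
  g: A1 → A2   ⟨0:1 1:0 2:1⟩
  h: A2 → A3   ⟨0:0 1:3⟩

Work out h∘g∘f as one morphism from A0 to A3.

  0 f→2 g→1 h→3
  1 f→1 g→0 h→0
  2 f→1 g→0 h→0
⟦path⟧: ⟨0:3 1:0 2:0⟩

Answer: ⟨0:3 1:0 2:0⟩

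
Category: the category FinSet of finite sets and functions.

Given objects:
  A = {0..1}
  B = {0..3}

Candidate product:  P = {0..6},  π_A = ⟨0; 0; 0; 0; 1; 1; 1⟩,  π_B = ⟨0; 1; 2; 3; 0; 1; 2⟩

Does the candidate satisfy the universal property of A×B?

Answer: NOT A VALID PRODUCT — |P|=7 ≠ |A|·|B|=8

Trace:
|A|·|B| = 2·4 = 8;  |P| = 7
  → cardinalities differ; no bijection possible.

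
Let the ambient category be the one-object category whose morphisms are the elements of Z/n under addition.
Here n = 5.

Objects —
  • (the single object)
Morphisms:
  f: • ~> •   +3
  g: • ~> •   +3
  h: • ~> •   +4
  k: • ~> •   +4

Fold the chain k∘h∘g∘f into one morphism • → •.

Answer: +4

Work:
  0 +3≡3 +3≡1 +4≡0 +4≡4  (mod 5)
result: +4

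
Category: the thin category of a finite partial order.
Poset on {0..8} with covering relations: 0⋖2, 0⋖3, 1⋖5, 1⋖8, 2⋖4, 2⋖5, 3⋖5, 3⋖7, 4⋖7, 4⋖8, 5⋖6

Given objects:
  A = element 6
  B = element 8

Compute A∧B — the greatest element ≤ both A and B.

Answer: NO MEET EXISTS

Work:
{x : x≤A ∧ x≤B} = {0,1,2}  (A=6, B=8)
  maximal lower bounds 1 and 2 are incomparable: neither 1≤2 nor 2≤1
→ no greatest lower bound exists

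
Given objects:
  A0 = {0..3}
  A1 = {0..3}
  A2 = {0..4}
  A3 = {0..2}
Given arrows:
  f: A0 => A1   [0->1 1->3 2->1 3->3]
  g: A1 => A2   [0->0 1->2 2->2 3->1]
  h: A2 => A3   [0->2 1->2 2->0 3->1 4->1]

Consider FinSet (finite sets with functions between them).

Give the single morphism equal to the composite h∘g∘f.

  0 f=>1 g=>2 h=>0
  1 f=>3 g=>1 h=>2
  2 f=>1 g=>2 h=>0
  3 f=>3 g=>1 h=>2
composite: [0->0 1->2 2->0 3->2]

Answer: [0->0 1->2 2->0 3->2]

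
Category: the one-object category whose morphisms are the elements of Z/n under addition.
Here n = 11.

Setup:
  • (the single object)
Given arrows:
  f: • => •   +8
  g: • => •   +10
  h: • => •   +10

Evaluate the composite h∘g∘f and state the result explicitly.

  0 +8≡8 +10≡7 +10≡6  (mod 11)
composite: +6

Answer: +6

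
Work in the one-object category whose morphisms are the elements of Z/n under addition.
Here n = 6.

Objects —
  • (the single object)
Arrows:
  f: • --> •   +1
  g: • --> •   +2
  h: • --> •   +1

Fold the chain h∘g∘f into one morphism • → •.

  0 +1≡1 +2≡3 +1≡4  (mod 6)
composite: +4

Answer: +4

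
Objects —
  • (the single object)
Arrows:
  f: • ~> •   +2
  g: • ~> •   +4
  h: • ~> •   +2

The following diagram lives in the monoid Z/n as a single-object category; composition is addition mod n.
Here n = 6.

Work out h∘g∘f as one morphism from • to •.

  0 +2≡2 +4≡0 +2≡2  (mod 6)
result: +2

Answer: +2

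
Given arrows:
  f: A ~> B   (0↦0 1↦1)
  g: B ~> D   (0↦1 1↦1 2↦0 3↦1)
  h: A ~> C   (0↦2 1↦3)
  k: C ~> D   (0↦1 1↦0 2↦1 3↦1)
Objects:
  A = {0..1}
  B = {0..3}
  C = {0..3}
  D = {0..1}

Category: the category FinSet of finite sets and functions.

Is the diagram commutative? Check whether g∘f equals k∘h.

Along f;g (path 1):
  0 f~>0 g~>1
  1 f~>1 g~>1
  ⟦path⟧₁ = (0↦1 1↦1)
Along h;k (path 2):
  0 h~>2 k~>1
  1 h~>3 k~>1
  ⟦path⟧₂ = (0↦1 1↦1)
Equal? equal; square commutes

Answer: COMMUTES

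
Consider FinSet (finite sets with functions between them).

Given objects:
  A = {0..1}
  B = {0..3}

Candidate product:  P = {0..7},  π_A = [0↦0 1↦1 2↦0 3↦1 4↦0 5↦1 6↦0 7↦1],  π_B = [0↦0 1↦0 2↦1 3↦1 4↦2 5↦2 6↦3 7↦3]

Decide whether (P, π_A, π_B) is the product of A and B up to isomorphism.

|A|·|B| = 2·4 = 8;  |P| = 8
Check the pairing map k ↦ (π_A(k), π_B(k)):
  0 ↦ (0,0)
  1 ↦ (1,0)
  2 ↦ (0,1)
  3 ↦ (1,1)
  4 ↦ (0,2)
  5 ↦ (1,2)
  6 ↦ (0,3)
  7 ↦ (1,3)
distinct pairs in image: 8 / 8 needed
  → bijection onto A×B; projections well-typed.

Answer: VALID PRODUCT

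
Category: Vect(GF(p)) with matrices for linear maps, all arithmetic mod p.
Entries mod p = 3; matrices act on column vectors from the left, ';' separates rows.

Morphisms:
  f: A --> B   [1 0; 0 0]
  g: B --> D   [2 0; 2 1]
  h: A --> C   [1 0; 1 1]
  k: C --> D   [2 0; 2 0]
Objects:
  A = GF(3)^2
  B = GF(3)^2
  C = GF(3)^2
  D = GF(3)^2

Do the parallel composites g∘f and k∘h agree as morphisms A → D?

Answer: COMMUTES

Derivation:
Path 1 = f;g:
  e0=⟨1,0⟩ f-->⟨1,0⟩ g-->⟨2,2⟩
  e1=⟨0,1⟩ f-->⟨0,0⟩ g-->⟨0,0⟩
  ⟦path⟧₁ = [2 0; 2 0]
Path 2 = h;k:
  e0=⟨1,0⟩ h-->⟨1,1⟩ k-->⟨2,2⟩
  e1=⟨0,1⟩ h-->⟨0,1⟩ k-->⟨0,0⟩
  ⟦path⟧₂ = [2 0; 2 0]
Equal? equal; square commutes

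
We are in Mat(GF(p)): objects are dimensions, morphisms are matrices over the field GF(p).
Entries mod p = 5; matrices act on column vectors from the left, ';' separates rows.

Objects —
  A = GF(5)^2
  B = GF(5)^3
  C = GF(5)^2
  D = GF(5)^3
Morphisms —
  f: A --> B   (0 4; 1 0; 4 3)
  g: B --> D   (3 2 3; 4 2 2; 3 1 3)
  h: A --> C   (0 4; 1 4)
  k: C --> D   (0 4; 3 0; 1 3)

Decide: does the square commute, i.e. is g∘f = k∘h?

Answer: COMMUTES

Work:
1) trace f;g:
  e0=(1,0) f-->(0,1,4) g-->(4,0,3)
  e1=(0,1) f-->(4,0,3) g-->(1,2,1)
  ⟦path⟧₁ = (4 1; 0 2; 3 1)
2) trace h;k:
  e0=(1,0) h-->(0,1) k-->(4,0,3)
  e1=(0,1) h-->(4,4) k-->(1,2,1)
  ⟦path⟧₂ = (4 1; 0 2; 3 1)
Equal? equal; square commutes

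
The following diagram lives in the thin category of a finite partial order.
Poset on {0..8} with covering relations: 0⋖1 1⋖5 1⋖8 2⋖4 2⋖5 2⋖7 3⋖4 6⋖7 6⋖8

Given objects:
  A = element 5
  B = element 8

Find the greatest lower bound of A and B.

{x : x⊑A ∧ x⊑B} = {0,1}  (A=5, B=8)
  0 ⊑ 1
  1 ⊑ 1
glb = 1

Answer: A∧B = 1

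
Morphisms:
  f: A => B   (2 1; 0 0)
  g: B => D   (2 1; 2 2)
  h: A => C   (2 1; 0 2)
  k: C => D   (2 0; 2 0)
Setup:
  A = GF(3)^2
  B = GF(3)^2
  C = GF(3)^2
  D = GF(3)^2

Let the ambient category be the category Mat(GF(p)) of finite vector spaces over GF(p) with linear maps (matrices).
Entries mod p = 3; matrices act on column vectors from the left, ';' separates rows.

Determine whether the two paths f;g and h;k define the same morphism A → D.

1) trace f;g:
  e0=⟨1,0⟩ f=>⟨2,0⟩ g=>⟨1,1⟩
  e1=⟨0,1⟩ f=>⟨1,0⟩ g=>⟨2,2⟩
  result₁ = (1 2; 1 2)
2) trace h;k:
  e0=⟨1,0⟩ h=>⟨2,0⟩ k=>⟨1,1⟩
  e1=⟨0,1⟩ h=>⟨1,2⟩ k=>⟨2,2⟩
  result₂ = (1 2; 1 2)
Equal? YES — commutes

Answer: COMMUTES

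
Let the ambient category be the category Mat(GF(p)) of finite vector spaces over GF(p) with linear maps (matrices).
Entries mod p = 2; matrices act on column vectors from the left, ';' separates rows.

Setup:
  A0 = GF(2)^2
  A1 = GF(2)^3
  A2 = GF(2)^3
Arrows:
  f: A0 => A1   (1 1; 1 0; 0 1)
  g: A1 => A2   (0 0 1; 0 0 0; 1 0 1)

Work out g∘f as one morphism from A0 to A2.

Answer: (0 1; 0 0; 1 0)

Work:
  e0=(1,0) f=>(1,1,0) g=>(0,0,1)
  e1=(0,1) f=>(1,0,1) g=>(1,0,0)
composite: (0 1; 0 0; 1 0)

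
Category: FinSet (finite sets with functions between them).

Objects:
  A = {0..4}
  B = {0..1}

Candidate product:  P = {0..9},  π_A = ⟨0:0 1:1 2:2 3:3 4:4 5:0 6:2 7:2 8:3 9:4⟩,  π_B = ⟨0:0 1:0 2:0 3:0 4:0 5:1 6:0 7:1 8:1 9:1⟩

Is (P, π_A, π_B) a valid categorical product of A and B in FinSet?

Answer: NOT A VALID PRODUCT — duplicate pair at indices 2,6

Work:
|A|·|B| = 5·2 = 10;  |P| = 10
Check the pairing map k ↦ (π_A(k), π_B(k)):
  0 : (0,0)
  1 : (1,0)
  2 : (2,0)
  3 : (3,0)
  4 : (4,0)
  5 : (0,1)
  6 : (2,0)  ✗ repeats pair of k=2
  7 : (2,1)
  8 : (3,1)
  9 : (4,1)
distinct pairs in image: 9 / 10 needed
  → (2,0) hit at k=2 and k=6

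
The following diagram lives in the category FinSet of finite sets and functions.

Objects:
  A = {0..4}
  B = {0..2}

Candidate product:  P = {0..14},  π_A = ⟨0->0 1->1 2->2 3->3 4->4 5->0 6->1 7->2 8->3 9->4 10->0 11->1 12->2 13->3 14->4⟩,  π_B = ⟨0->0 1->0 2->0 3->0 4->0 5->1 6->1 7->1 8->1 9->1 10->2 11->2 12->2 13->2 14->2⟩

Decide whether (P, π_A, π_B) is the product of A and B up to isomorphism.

|A|·|B| = 5·3 = 15;  |P| = 15
Check the pairing map k ↦ (π_A(k), π_B(k)):
  0 -> (0,0)
  1 -> (1,0)
  2 -> (2,0)
  3 -> (3,0)
  4 -> (4,0)
  5 -> (0,1)
  6 -> (1,1)
  7 -> (2,1)
  8 -> (3,1)
  9 -> (4,1)
  10 -> (0,2)
  11 -> (1,2)
  12 -> (2,2)
  13 -> (3,2)
  14 -> (4,2)
distinct pairs in image: 15 / 15 needed
  → bijection onto A×B; projections well-typed.

Answer: VALID PRODUCT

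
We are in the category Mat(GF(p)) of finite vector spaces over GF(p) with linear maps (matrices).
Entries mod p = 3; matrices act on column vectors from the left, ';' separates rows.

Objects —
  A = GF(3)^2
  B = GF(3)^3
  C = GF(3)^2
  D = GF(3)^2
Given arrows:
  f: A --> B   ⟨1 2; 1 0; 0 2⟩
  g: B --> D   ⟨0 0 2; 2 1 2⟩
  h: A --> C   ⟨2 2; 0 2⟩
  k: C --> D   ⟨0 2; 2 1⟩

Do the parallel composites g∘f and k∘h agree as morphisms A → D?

1) trace f;g:
  e0=⟨1,0⟩ f-->⟨1,1,0⟩ g-->⟨0,0⟩
  e1=⟨0,1⟩ f-->⟨2,0,2⟩ g-->⟨1,2⟩
  result₁ = ⟨0 1; 0 2⟩
2) trace h;k:
  e0=⟨1,0⟩ h-->⟨2,0⟩ k-->⟨0,1⟩
  e1=⟨0,1⟩ h-->⟨2,2⟩ k-->⟨1,0⟩
  result₂ = ⟨0 1; 1 0⟩
Equal? NO — does not commute

Answer: DOES NOT COMMUTE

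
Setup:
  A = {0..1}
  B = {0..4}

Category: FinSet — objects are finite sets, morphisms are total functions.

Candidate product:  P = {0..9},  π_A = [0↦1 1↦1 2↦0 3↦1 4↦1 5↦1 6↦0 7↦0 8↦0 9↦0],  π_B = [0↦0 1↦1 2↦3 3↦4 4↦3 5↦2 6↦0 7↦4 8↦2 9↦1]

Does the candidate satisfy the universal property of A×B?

Answer: VALID PRODUCT

Work:
|A|·|B| = 2·5 = 10;  |P| = 10
Check the pairing map k ↦ (π_A(k), π_B(k)):
  0 ↦ (1,0)
  1 ↦ (1,1)
  2 ↦ (0,3)
  3 ↦ (1,4)
  4 ↦ (1,3)
  5 ↦ (1,2)
  6 ↦ (0,0)
  7 ↦ (0,4)
  8 ↦ (0,2)
  9 ↦ (0,1)
distinct pairs in image: 10 / 10 needed
  → bijection onto A×B; projections well-typed.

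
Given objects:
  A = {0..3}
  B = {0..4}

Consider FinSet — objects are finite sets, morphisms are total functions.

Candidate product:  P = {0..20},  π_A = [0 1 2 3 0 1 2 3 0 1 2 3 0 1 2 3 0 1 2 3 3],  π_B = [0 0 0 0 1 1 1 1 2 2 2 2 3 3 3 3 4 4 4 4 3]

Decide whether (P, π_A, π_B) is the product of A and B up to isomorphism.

Answer: NOT A VALID PRODUCT — |P|=21 ≠ |A|·|B|=20

Trace:
|A|·|B| = 4·5 = 20;  |P| = 21
  → cardinalities differ; no bijection possible.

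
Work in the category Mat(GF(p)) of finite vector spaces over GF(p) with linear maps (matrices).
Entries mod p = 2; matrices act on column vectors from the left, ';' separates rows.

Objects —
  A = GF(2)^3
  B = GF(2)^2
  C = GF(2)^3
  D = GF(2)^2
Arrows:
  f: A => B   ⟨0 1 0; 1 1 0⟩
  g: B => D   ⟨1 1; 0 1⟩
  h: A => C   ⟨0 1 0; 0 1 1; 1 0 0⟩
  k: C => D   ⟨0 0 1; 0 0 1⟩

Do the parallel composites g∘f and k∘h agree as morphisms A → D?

Path 1 = f;g:
  e0=(1,0,0) f=>(0,1) g=>(1,1)
  e1=(0,1,0) f=>(1,1) g=>(0,1)
  e2=(0,0,1) f=>(0,0) g=>(0,0)
  ⟦path⟧₁ = ⟨1 0 0; 1 1 0⟩
Path 2 = h;k:
  e0=(1,0,0) h=>(0,0,1) k=>(1,1)
  e1=(0,1,0) h=>(1,1,0) k=>(0,0)
  e2=(0,0,1) h=>(0,1,0) k=>(0,0)
  ⟦path⟧₂ = ⟨1 0 0; 1 0 0⟩
Equal? differ; not commutative

Answer: DOES NOT COMMUTE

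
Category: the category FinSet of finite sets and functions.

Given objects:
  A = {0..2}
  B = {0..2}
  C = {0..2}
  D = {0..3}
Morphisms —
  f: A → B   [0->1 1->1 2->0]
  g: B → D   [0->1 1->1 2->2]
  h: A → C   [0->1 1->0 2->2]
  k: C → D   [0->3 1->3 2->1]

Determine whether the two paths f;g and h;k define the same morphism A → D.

Answer: DOES NOT COMMUTE

Trace:
Along f;g (path 1):
  0 f→1 g→1
  1 f→1 g→1
  2 f→0 g→1
  result₁ = [0->1 1->1 2->1]
Along h;k (path 2):
  0 h→1 k→3
  1 h→0 k→3
  2 h→2 k→1
  result₂ = [0->3 1->3 2->1]
Equal? distinct morphisms ✗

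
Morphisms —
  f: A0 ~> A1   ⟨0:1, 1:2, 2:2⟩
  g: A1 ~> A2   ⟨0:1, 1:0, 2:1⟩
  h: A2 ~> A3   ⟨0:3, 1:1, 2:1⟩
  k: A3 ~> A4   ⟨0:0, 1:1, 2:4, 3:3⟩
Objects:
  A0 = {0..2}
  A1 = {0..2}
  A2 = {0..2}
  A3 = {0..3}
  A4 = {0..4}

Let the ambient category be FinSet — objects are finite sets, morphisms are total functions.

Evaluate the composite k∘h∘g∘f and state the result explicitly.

Answer: ⟨0:3, 1:1, 2:1⟩

Work:
  0 f~>1 g~>0 h~>3 k~>3
  1 f~>2 g~>1 h~>1 k~>1
  2 f~>2 g~>1 h~>1 k~>1
⟦path⟧: ⟨0:3, 1:1, 2:1⟩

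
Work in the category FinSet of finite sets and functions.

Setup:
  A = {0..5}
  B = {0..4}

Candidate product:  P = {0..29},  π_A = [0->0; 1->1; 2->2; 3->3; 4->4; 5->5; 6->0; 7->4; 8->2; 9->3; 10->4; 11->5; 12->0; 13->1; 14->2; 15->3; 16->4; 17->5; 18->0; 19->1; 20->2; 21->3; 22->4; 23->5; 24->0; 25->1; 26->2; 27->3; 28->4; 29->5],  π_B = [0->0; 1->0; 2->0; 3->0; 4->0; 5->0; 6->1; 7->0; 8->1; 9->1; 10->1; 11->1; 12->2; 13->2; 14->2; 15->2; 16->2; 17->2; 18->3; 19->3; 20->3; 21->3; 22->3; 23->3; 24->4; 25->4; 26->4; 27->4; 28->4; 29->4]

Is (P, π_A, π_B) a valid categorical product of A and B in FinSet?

|A|·|B| = 6·5 = 30;  |P| = 30
Check the pairing map k ↦ (π_A(k), π_B(k)):
  0 -> (0,0)
  1 -> (1,0)
  2 -> (2,0)
  3 -> (3,0)
  4 -> (4,0)
  5 -> (5,0)
  6 -> (0,1)
  7 -> (4,0)  ✗ repeats pair of k=4
  8 -> (2,1)
  9 -> (3,1)
  10 -> (4,1)
  11 -> (5,1)
  12 -> (0,2)
  13 -> (1,2)
  14 -> (2,2)
  15 -> (3,2)
  16 -> (4,2)
  17 -> (5,2)
  18 -> (0,3)
  19 -> (1,3)
  20 -> (2,3)
  21 -> (3,3)
  22 -> (4,3)
  23 -> (5,3)
  24 -> (0,4)
  25 -> (1,4)
  26 -> (2,4)
  27 -> (3,4)
  28 -> (4,4)
  29 -> (5,4)
distinct pairs in image: 29 / 30 needed
  → (4,0) hit at k=4 and k=7

Answer: NOT A VALID PRODUCT — duplicate pair at indices 4,7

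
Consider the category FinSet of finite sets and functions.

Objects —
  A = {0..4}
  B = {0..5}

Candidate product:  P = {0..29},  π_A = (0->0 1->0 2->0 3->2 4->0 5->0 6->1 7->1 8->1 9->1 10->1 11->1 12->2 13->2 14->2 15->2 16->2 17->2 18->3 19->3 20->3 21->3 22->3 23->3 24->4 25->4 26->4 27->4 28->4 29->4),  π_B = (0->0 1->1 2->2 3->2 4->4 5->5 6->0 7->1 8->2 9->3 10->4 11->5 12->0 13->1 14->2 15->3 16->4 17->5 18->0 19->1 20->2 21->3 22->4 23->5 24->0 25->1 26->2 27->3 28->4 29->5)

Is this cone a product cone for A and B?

|A|·|B| = 5·6 = 30;  |P| = 30
Check the pairing map k ↦ (π_A(k), π_B(k)):
  0 -> (0,0)
  1 -> (0,1)
  2 -> (0,2)
  3 -> (2,2)
  4 -> (0,4)
  5 -> (0,5)
  6 -> (1,0)
  7 -> (1,1)
  8 -> (1,2)
  9 -> (1,3)
  10 -> (1,4)
  11 -> (1,5)
  12 -> (2,0)
  13 -> (2,1)
  14 -> (2,2)  ✗ repeats pair of k=3
  15 -> (2,3)
  16 -> (2,4)
  17 -> (2,5)
  18 -> (3,0)
  19 -> (3,1)
  20 -> (3,2)
  21 -> (3,3)
  22 -> (3,4)
  23 -> (3,5)
  24 -> (4,0)
  25 -> (4,1)
  26 -> (4,2)
  27 -> (4,3)
  28 -> (4,4)
  29 -> (4,5)
distinct pairs in image: 29 / 30 needed
  → (2,2) hit at k=3 and k=14

Answer: NOT A VALID PRODUCT — duplicate pair at indices 14,3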